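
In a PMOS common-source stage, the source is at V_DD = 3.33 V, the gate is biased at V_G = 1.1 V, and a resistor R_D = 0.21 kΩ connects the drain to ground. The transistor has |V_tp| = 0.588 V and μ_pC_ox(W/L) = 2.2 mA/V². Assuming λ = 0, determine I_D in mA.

V_SG = V_DD − V_G = 3.33 − 1.1 = 2.23 V, so V_ov = 2.23 − 0.588 = 1.64 V.
Assume saturation: I_D = ½ k_p V_ov² = 0.5 × 2.2 × 1.64² = 2.97 mA, giving V_SD = V_DD − I_D R_D = 3.33 − 2.97 × 0.21 = 2.71 V.
V_SD = 2.71 V ≥ V_ov = 1.64 V, confirming saturation.

I_D = 2.97 mA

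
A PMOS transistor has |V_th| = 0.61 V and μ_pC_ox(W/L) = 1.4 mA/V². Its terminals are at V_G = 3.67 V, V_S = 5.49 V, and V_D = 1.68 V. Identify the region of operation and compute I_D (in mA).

Saturation; I_D = 1.02 mA

V_SG = V_S − V_G = 5.49 − 3.67 = 1.82 V; V_SD = V_S − V_D = 5.49 − 1.68 = 3.81 V.
V_ov = V_SG − |V_th| = 1.82 − 0.61 = 1.21 V.
Since V_SD = 3.81 V ≥ V_ov = 1.21 V, the device is in saturation.
I_D = ½ k_p V_ov² = 0.5 × 1.4 × 1.21² = 1.02 mA.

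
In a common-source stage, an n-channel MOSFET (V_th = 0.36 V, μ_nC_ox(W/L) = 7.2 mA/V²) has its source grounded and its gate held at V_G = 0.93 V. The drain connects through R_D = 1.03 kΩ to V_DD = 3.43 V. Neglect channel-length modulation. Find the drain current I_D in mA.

V_GS = V_G = 0.93 V, so V_ov = 0.93 − 0.36 = 0.57 V.
Assume saturation: I_D = ½ k_n V_ov² = 0.5 × 7.2 × 0.57² = 1.17 mA, giving V_DS = V_DD − I_D R_D = 3.43 − 1.17 × 1.03 = 2.23 V.
V_DS = 2.23 V ≥ V_ov = 0.57 V, confirming saturation.

I_D = 1.17 mA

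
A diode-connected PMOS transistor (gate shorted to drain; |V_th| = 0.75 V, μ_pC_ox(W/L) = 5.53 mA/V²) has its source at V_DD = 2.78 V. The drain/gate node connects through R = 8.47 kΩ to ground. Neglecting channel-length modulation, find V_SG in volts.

With gate tied to drain, V_SG = V_SD ≥ V_SG − |V_th|, so the device is in saturation.
KCL at the drain: ½ k_p (V_SG − |V_th|)² = (V_DD − V_SG)/R.
Let x = V_SG − 0.75. Then 23.4 x² + x − 2.03 = 0, giving x = 0.274 V (positive root), so V_SG = 1.02 V.
I_D = (V_DD − V_SG)/R = (2.78 − 1.02) / 8.47 = 0.207 mA.

V_SG = 1.02 V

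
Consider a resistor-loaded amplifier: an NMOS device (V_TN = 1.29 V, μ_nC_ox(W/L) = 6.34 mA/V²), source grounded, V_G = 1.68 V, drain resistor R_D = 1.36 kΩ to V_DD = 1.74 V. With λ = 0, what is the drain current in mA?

V_GS = V_G = 1.68 V, so V_ov = 1.68 − 1.29 = 0.39 V.
Assume saturation: I_D = ½ k_n V_ov² = 0.5 × 6.34 × 0.39² = 0.482 mA, giving V_DS = V_DD − I_D R_D = 1.74 − 0.482 × 1.36 = 1.08 V.
V_DS = 1.08 V ≥ V_ov = 0.39 V, confirming saturation.

I_D = 0.482 mA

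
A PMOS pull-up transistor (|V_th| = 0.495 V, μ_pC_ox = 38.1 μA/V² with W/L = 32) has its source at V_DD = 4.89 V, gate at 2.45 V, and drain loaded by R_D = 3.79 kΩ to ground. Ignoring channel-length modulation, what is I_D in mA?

V_SG = V_DD − V_G = 4.89 − 2.45 = 2.44 V, so V_ov = 2.44 − 0.495 = 1.94 V.
k_p = μ_pC_ox · (W/L) = 1.219 mA/V².
Assume saturation: I_D = ½ k_p V_ov² = 0.5 × 1.219 × 1.94² = 2.31 mA, giving V_SD = V_DD − I_D R_D = 4.89 − 2.31 × 3.79 = -3.85 V.
But -3.85 V < V_ov = 1.94 V, so the device is actually in triode.
In triode I_D = k_p[V_ov V_SD − ½ V_SD²] and I_D = (V_DD − V_SD)/R_D. Equating: 2.31 V_SD² − 9.987 V_SD + 4.89 = 0, giving V_SD = 0.563 V (the root below V_ov).
I_D = (4.89 − 0.563) / 3.79 = 1.14 mA.

I_D = 1.14 mA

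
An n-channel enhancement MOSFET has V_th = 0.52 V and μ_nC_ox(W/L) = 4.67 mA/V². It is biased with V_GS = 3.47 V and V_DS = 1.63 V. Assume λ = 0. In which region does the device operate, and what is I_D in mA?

V_ov = V_GS − V_th = 3.47 − 0.52 = 2.95 V.
Since V_DS = 1.63 V < V_ov = 2.95 V, the device is in the triode region.
I_D = k_n [V_ov · V_DS − ½ V_DS²] = 4.67 × [2.95 × 1.63 − 0.5 × 1.63²] = 16.3 mA.

Triode; I_D = 16.3 mA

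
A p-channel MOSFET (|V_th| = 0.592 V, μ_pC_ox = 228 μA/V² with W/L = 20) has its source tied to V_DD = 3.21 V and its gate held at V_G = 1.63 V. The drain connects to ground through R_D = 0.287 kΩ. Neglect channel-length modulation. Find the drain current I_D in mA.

I_D = 2.23 mA

V_SG = V_DD − V_G = 3.21 − 1.63 = 1.58 V, so V_ov = 1.58 − 0.592 = 0.988 V.
k_p = μ_pC_ox · (W/L) = 4.56 mA/V².
Assume saturation: I_D = ½ k_p V_ov² = 0.5 × 4.56 × 0.988² = 2.23 mA, giving V_SD = V_DD − I_D R_D = 3.21 − 2.23 × 0.287 = 2.57 V.
V_SD = 2.57 V ≥ V_ov = 0.988 V, confirming saturation.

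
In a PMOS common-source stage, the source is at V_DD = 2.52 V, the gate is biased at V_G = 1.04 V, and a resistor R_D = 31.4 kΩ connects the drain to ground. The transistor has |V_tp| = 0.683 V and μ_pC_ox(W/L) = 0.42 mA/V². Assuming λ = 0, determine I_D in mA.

I_D = 0.0721 mA

V_SG = V_DD − V_G = 2.52 − 1.04 = 1.48 V, so V_ov = 1.48 − 0.683 = 0.797 V.
Assume saturation: I_D = ½ k_p V_ov² = 0.5 × 0.42 × 0.797² = 0.133 mA, giving V_SD = V_DD − I_D R_D = 2.52 − 0.133 × 31.4 = -1.67 V.
But -1.67 V < V_ov = 0.797 V, so the device is actually in triode.
In triode I_D = k_p[V_ov V_SD − ½ V_SD²] and I_D = (V_DD − V_SD)/R_D. Equating: 6.59 V_SD² − 11.51 V_SD + 2.52 = 0, giving V_SD = 0.257 V (the root below V_ov).
I_D = (2.52 − 0.257) / 31.4 = 0.0721 mA.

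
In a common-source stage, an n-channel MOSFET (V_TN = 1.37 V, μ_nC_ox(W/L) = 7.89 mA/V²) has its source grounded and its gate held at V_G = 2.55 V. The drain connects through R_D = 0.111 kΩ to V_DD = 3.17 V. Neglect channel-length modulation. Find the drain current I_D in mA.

I_D = 5.49 mA

V_GS = V_G = 2.55 V, so V_ov = 2.55 − 1.37 = 1.18 V.
Assume saturation: I_D = ½ k_n V_ov² = 0.5 × 7.89 × 1.18² = 5.49 mA, giving V_DS = V_DD − I_D R_D = 3.17 − 5.49 × 0.111 = 2.56 V.
V_DS = 2.56 V ≥ V_ov = 1.18 V, confirming saturation.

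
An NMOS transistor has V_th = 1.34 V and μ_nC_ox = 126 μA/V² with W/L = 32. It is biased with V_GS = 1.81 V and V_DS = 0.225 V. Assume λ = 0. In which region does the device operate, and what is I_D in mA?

k_n = μ_nC_ox · (W/L) = 4.032 mA/V².
V_ov = V_GS − V_th = 1.81 − 1.34 = 0.47 V.
Since V_DS = 0.225 V < V_ov = 0.47 V, the device is in the triode region.
I_D = k_n [V_ov · V_DS − ½ V_DS²] = 4.032 × [0.47 × 0.225 − 0.5 × 0.225²] = 0.324 mA.

Triode; I_D = 0.324 mA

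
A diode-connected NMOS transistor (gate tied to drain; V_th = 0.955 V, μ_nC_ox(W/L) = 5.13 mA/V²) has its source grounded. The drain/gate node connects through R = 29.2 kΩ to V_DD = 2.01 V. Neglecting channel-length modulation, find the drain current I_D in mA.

I_D = 0.0323 mA

With gate tied to drain, V_GS = V_DS ≥ V_GS − V_th, so the device is in saturation.
KCL at the drain: ½ k_n (V_GS − V_th)² = (V_DD − V_GS)/R.
Let x = V_GS − 0.955. Then 74.9 x² + x − 1.055 = 0, giving x = 0.112 V (positive root), so V_GS = 1.07 V.
I_D = (V_DD − V_GS)/R = (2.01 − 1.07) / 29.2 = 0.0323 mA.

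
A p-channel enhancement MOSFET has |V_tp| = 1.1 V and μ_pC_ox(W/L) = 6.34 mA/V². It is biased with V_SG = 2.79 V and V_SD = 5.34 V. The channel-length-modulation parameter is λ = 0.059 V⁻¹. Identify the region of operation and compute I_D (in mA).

Saturation; I_D = 11.9 mA

V_ov = V_SG − |V_tp| = 2.79 − 1.1 = 1.69 V.
Since V_SD = 5.34 V ≥ V_ov = 1.69 V, the device is in saturation.
I_D = ½ k_p V_ov² (1 + λ V_SD) = 0.5 × 6.34 × 1.69² × (1 + 0.059 × 5.34) = 11.9 mA.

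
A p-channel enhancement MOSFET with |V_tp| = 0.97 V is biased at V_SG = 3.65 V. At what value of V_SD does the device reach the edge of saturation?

The boundary between triode and saturation is V_SD = V_SG − |V_tp| = V_ov.
V_ov = 3.65 − 0.97 = 2.68 V.

V_SD,sat = 2.68 V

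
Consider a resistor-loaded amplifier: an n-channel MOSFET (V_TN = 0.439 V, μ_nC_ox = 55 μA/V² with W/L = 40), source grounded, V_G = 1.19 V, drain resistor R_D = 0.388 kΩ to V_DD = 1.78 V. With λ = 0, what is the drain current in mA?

I_D = 0.620 mA

V_GS = V_G = 1.19 V, so V_ov = 1.19 − 0.439 = 0.751 V.
k_n = μ_nC_ox · (W/L) = 2.2 mA/V².
Assume saturation: I_D = ½ k_n V_ov² = 0.5 × 2.2 × 0.751² = 0.62 mA, giving V_DS = V_DD − I_D R_D = 1.78 − 0.62 × 0.388 = 1.54 V.
V_DS = 1.54 V ≥ V_ov = 0.751 V, confirming saturation.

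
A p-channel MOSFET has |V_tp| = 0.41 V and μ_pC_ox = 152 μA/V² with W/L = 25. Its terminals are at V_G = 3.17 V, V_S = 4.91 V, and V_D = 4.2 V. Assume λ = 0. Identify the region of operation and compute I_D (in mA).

V_SG = V_S − V_G = 4.91 − 3.17 = 1.74 V; V_SD = V_S − V_D = 4.91 − 4.2 = 0.71 V.
k_p = μ_pC_ox · (W/L) = 3.8 mA/V².
V_ov = V_SG − |V_tp| = 1.74 − 0.41 = 1.33 V.
Since V_SD = 0.71 V < V_ov = 1.33 V, the device is in the triode region.
I_D = k_p [V_ov · V_SD − ½ V_SD²] = 3.8 × [1.33 × 0.71 − 0.5 × 0.71²] = 2.63 mA.

Triode; I_D = 2.63 mA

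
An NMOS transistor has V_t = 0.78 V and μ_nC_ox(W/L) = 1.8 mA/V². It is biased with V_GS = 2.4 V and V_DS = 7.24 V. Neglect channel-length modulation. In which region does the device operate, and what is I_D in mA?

V_ov = V_GS − V_t = 2.4 − 0.78 = 1.62 V.
Since V_DS = 7.24 V ≥ V_ov = 1.62 V, the device is in saturation.
I_D = ½ k_n V_ov² = 0.5 × 1.8 × 1.62² = 2.36 mA.

Saturation; I_D = 2.36 mA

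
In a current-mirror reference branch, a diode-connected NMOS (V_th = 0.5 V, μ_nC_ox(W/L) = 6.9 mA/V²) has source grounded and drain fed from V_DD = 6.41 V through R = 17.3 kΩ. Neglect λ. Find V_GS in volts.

V_GS = 0.806 V

With gate tied to drain, V_GS = V_DS ≥ V_GS − V_th, so the device is in saturation.
KCL at the drain: ½ k_n (V_GS − V_th)² = (V_DD − V_GS)/R.
Let x = V_GS − 0.5. Then 59.7 x² + x − 5.91 = 0, giving x = 0.306 V (positive root), so V_GS = 0.806 V.
I_D = (V_DD − V_GS)/R = (6.41 − 0.806) / 17.3 = 0.324 mA.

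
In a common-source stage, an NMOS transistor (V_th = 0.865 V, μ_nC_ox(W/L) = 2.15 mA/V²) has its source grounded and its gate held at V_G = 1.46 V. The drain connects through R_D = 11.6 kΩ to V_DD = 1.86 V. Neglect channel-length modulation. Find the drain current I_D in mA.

I_D = 0.149 mA

V_GS = V_G = 1.46 V, so V_ov = 1.46 − 0.865 = 0.595 V.
Assume saturation: I_D = ½ k_n V_ov² = 0.5 × 2.15 × 0.595² = 0.381 mA, giving V_DS = V_DD − I_D R_D = 1.86 − 0.381 × 11.6 = -2.55 V.
But -2.55 V < V_ov = 0.595 V, so the device is actually in triode.
In triode I_D = k_n[V_ov V_DS − ½ V_DS²] and I_D = (V_DD − V_DS)/R_D. Equating: 12.5 V_DS² − 15.84 V_DS + 1.86 = 0, giving V_DS = 0.131 V (the root below V_ov).
I_D = (1.86 − 0.131) / 11.6 = 0.149 mA.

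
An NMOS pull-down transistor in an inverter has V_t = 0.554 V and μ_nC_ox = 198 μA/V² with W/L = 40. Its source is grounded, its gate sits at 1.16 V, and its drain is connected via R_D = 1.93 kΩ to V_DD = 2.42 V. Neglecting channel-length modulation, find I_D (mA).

V_GS = V_G = 1.16 V, so V_ov = 1.16 − 0.554 = 0.606 V.
k_n = μ_nC_ox · (W/L) = 7.92 mA/V².
Assume saturation: I_D = ½ k_n V_ov² = 0.5 × 7.92 × 0.606² = 1.45 mA, giving V_DS = V_DD − I_D R_D = 2.42 − 1.45 × 1.93 = -0.387 V.
But -0.387 V < V_ov = 0.606 V, so the device is actually in triode.
In triode I_D = k_n[V_ov V_DS − ½ V_DS²] and I_D = (V_DD − V_DS)/R_D. Equating: 7.64 V_DS² − 10.26 V_DS + 2.42 = 0, giving V_DS = 0.305 V (the root below V_ov).
I_D = (2.42 − 0.305) / 1.93 = 1.1 mA.

I_D = 1.10 mA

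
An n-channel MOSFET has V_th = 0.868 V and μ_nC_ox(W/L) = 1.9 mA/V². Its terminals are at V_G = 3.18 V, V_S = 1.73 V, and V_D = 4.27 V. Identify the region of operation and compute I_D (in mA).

V_GS = V_G − V_S = 3.18 − 1.73 = 1.45 V; V_DS = V_D − V_S = 4.27 − 1.73 = 2.54 V.
V_ov = V_GS − V_th = 1.45 − 0.868 = 0.582 V.
Since V_DS = 2.54 V ≥ V_ov = 0.582 V, the device is in saturation.
I_D = ½ k_n V_ov² = 0.5 × 1.9 × 0.582² = 0.322 mA.

Saturation; I_D = 0.322 mA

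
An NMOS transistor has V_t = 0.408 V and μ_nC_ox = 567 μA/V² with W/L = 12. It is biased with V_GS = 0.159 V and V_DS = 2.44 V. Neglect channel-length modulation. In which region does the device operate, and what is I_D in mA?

Cutoff; I_D = 0 mA

V_GS = 0.159 V < V_t = 0.408 V, so the transistor is in cutoff.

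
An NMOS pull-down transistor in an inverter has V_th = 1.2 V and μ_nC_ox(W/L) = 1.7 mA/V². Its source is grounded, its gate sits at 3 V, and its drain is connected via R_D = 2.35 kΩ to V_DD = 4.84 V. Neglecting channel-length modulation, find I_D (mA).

V_GS = V_G = 3 V, so V_ov = 3 − 1.2 = 1.8 V.
Assume saturation: I_D = ½ k_n V_ov² = 0.5 × 1.7 × 1.8² = 2.75 mA, giving V_DS = V_DD − I_D R_D = 4.84 − 2.75 × 2.35 = -1.63 V.
But -1.63 V < V_ov = 1.8 V, so the device is actually in triode.
In triode I_D = k_n[V_ov V_DS − ½ V_DS²] and I_D = (V_DD − V_DS)/R_D. Equating: 2 V_DS² − 8.191 V_DS + 4.84 = 0, giving V_DS = 0.716 V (the root below V_ov).
I_D = (4.84 − 0.716) / 2.35 = 1.75 mA.

I_D = 1.75 mA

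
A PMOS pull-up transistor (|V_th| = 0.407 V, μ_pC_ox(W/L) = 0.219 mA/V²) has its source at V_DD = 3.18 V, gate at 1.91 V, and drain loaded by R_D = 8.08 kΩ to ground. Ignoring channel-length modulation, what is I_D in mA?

V_SG = V_DD − V_G = 3.18 − 1.91 = 1.27 V, so V_ov = 1.27 − 0.407 = 0.863 V.
Assume saturation: I_D = ½ k_p V_ov² = 0.5 × 0.219 × 0.863² = 0.0816 mA, giving V_SD = V_DD − I_D R_D = 3.18 − 0.0816 × 8.08 = 2.52 V.
V_SD = 2.52 V ≥ V_ov = 0.863 V, confirming saturation.

I_D = 0.0816 mA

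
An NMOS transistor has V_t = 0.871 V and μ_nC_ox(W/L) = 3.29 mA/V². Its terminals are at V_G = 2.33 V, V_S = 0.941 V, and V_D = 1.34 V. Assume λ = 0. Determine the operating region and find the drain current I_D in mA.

Triode; I_D = 0.418 mA

V_GS = V_G − V_S = 2.33 − 0.941 = 1.39 V; V_DS = V_D − V_S = 1.34 − 0.941 = 0.399 V.
V_ov = V_GS − V_t = 1.39 − 0.871 = 0.518 V.
Since V_DS = 0.399 V < V_ov = 0.518 V, the device is in the triode region.
I_D = k_n [V_ov · V_DS − ½ V_DS²] = 3.29 × [0.518 × 0.399 − 0.5 × 0.399²] = 0.418 mA.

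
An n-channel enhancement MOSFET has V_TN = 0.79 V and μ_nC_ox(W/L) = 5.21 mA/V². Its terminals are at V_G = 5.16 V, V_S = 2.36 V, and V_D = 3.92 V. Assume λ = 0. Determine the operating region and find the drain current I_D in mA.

V_GS = V_G − V_S = 5.16 − 2.36 = 2.8 V; V_DS = V_D − V_S = 3.92 − 2.36 = 1.56 V.
V_ov = V_GS − V_TN = 2.8 − 0.79 = 2.01 V.
Since V_DS = 1.56 V < V_ov = 2.01 V, the device is in the triode region.
I_D = k_n [V_ov · V_DS − ½ V_DS²] = 5.21 × [2.01 × 1.56 − 0.5 × 1.56²] = 10 mA.

Triode; I_D = 10.0 mA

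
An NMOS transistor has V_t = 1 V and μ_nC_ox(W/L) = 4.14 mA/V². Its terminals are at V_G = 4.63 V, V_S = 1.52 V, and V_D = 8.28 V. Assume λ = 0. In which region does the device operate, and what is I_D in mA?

V_GS = V_G − V_S = 4.63 − 1.52 = 3.11 V; V_DS = V_D − V_S = 8.28 − 1.52 = 6.76 V.
V_ov = V_GS − V_t = 3.11 − 1 = 2.11 V.
Since V_DS = 6.76 V ≥ V_ov = 2.11 V, the device is in saturation.
I_D = ½ k_n V_ov² = 0.5 × 4.14 × 2.11² = 9.22 mA.

Saturation; I_D = 9.22 mA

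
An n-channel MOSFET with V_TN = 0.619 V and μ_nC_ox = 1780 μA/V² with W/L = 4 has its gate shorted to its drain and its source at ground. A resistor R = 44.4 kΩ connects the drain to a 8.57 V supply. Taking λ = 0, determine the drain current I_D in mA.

I_D = 0.174 mA

With gate tied to drain, V_GS = V_DS ≥ V_GS − V_TN, so the device is in saturation.
k_n = μ_nC_ox · (W/L) = 7.12 mA/V².
KCL at the drain: ½ k_n (V_GS − V_TN)² = (V_DD − V_GS)/R.
Let x = V_GS − 0.619. Then 158 x² + x − 7.951 = 0, giving x = 0.221 V (positive root), so V_GS = 0.84 V.
I_D = (V_DD − V_GS)/R = (8.57 − 0.84) / 44.4 = 0.174 mA.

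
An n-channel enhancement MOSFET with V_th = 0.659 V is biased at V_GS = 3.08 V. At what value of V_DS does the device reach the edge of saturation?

The boundary between triode and saturation is V_DS = V_GS − V_th = V_ov.
V_ov = 3.08 − 0.659 = 2.42 V.

V_DS,sat = 2.42 V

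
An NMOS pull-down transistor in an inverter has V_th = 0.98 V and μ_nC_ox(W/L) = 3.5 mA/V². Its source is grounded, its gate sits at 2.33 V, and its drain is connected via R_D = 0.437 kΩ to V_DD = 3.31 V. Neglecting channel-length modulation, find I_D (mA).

V_GS = V_G = 2.33 V, so V_ov = 2.33 − 0.98 = 1.35 V.
Assume saturation: I_D = ½ k_n V_ov² = 0.5 × 3.5 × 1.35² = 3.19 mA, giving V_DS = V_DD − I_D R_D = 3.31 − 3.19 × 0.437 = 1.92 V.
V_DS = 1.92 V ≥ V_ov = 1.35 V, confirming saturation.

I_D = 3.19 mA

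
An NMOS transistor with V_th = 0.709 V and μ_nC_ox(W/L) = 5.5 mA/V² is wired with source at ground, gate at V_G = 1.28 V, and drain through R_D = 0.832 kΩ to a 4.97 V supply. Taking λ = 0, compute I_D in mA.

V_GS = V_G = 1.28 V, so V_ov = 1.28 − 0.709 = 0.571 V.
Assume saturation: I_D = ½ k_n V_ov² = 0.5 × 5.5 × 0.571² = 0.897 mA, giving V_DS = V_DD − I_D R_D = 4.97 − 0.897 × 0.832 = 4.22 V.
V_DS = 4.22 V ≥ V_ov = 0.571 V, confirming saturation.

I_D = 0.897 mA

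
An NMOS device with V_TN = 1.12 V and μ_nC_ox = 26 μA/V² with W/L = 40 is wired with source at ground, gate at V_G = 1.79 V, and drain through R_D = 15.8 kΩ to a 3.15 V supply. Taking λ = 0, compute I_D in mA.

I_D = 0.178 mA

V_GS = V_G = 1.79 V, so V_ov = 1.79 − 1.12 = 0.67 V.
k_n = μ_nC_ox · (W/L) = 1.04 mA/V².
Assume saturation: I_D = ½ k_n V_ov² = 0.5 × 1.04 × 0.67² = 0.233 mA, giving V_DS = V_DD − I_D R_D = 3.15 − 0.233 × 15.8 = -0.538 V.
But -0.538 V < V_ov = 0.67 V, so the device is actually in triode.
In triode I_D = k_n[V_ov V_DS − ½ V_DS²] and I_D = (V_DD − V_DS)/R_D. Equating: 8.22 V_DS² − 12.01 V_DS + 3.15 = 0, giving V_DS = 0.343 V (the root below V_ov).
I_D = (3.15 − 0.343) / 15.8 = 0.178 mA.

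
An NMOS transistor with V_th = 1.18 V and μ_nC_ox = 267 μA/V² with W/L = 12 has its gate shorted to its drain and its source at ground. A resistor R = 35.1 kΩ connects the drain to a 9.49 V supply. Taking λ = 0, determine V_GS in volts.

With gate tied to drain, V_GS = V_DS ≥ V_GS − V_th, so the device is in saturation.
k_n = μ_nC_ox · (W/L) = 3.204 mA/V².
KCL at the drain: ½ k_n (V_GS − V_th)² = (V_DD − V_GS)/R.
Let x = V_GS − 1.18. Then 56.2 x² + x − 8.31 = 0, giving x = 0.376 V (positive root), so V_GS = 1.56 V.
I_D = (V_DD − V_GS)/R = (9.49 − 1.56) / 35.1 = 0.226 mA.

V_GS = 1.56 V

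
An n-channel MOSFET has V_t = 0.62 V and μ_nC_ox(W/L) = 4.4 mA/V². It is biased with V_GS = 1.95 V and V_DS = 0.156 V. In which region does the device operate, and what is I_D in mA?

V_ov = V_GS − V_t = 1.95 − 0.62 = 1.33 V.
Since V_DS = 0.156 V < V_ov = 1.33 V, the device is in the triode region.
I_D = k_n [V_ov · V_DS − ½ V_DS²] = 4.4 × [1.33 × 0.156 − 0.5 × 0.156²] = 0.859 mA.

Triode; I_D = 0.859 mA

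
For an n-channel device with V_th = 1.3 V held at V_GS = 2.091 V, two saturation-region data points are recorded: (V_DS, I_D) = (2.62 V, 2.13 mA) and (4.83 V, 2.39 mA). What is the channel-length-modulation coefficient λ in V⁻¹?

With V_GS fixed, I_D ∝ (1 + λ V_DS) in saturation, so I_D2/I_D1 = (1 + λ V_DS2)/(1 + λ V_DS1).
2.39/2.13 = 1.122 = (1 + 4.83 λ)/(1 + 2.62 λ).
Solving: λ (I_D1 V_DS2 − I_D2 V_DS1) = I_D2 − I_D1, so λ = (2.39 − 2.13) / (2.13 × 4.83 − 2.39 × 2.62) = 0.26 / 4.03 = 0.0646 V⁻¹.

λ = 0.0646 V⁻¹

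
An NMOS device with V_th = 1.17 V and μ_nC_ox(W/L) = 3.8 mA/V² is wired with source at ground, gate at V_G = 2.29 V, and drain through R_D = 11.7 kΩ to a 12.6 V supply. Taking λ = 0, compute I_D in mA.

V_GS = V_G = 2.29 V, so V_ov = 2.29 − 1.17 = 1.12 V.
Assume saturation: I_D = ½ k_n V_ov² = 0.5 × 3.8 × 1.12² = 2.38 mA, giving V_DS = V_DD − I_D R_D = 12.6 − 2.38 × 11.7 = -15.3 V.
But -15.3 V < V_ov = 1.12 V, so the device is actually in triode.
In triode I_D = k_n[V_ov V_DS − ½ V_DS²] and I_D = (V_DD − V_DS)/R_D. Equating: 22.2 V_DS² − 50.8 V_DS + 12.6 = 0, giving V_DS = 0.283 V (the root below V_ov).
I_D = (12.6 − 0.283) / 11.7 = 1.05 mA.

I_D = 1.05 mA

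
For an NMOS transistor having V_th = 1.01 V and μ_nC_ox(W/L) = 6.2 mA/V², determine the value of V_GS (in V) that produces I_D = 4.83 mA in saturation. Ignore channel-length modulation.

V_GS = 2.26 V

In saturation I_D = ½ k_n (V_GS − V_th)², so V_GS − V_th = √(2 I_D / k_n) = √(2 × 4.83 / 6.2) = 1.25 V.
V_GS = 1.01 + 1.25 = 2.26 V.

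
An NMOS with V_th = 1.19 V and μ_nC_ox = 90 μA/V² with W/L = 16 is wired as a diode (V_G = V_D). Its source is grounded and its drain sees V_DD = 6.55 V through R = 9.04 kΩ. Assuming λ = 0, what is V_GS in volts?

With gate tied to drain, V_GS = V_DS ≥ V_GS − V_th, so the device is in saturation.
k_n = μ_nC_ox · (W/L) = 1.44 mA/V².
KCL at the drain: ½ k_n (V_GS − V_th)² = (V_DD − V_GS)/R.
Let x = V_GS − 1.19. Then 6.51 x² + x − 5.36 = 0, giving x = 0.834 V (positive root), so V_GS = 2.02 V.
I_D = (V_DD − V_GS)/R = (6.55 − 2.02) / 9.04 = 0.501 mA.

V_GS = 2.02 V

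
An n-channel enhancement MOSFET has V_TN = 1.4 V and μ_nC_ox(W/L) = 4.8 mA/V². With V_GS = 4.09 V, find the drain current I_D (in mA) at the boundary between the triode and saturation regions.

At the boundary V_DS = V_ov = V_GS − V_TN = 4.09 − 1.4 = 2.69 V.
I_D = ½ k_n V_ov² = 0.5 × 4.8 × 2.69² = 17.4 mA.

I_D = 17.4 mA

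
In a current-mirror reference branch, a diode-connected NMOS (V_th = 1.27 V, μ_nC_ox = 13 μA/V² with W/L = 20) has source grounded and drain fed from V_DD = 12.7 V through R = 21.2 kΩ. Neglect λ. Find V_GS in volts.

V_GS = 3.13 V

With gate tied to drain, V_GS = V_DS ≥ V_GS − V_th, so the device is in saturation.
k_n = μ_nC_ox · (W/L) = 0.26 mA/V².
KCL at the drain: ½ k_n (V_GS − V_th)² = (V_DD − V_GS)/R.
Let x = V_GS − 1.27. Then 2.76 x² + x − 11.43 = 0, giving x = 1.86 V (positive root), so V_GS = 3.13 V.
I_D = (V_DD − V_GS)/R = (12.7 − 3.13) / 21.2 = 0.451 mA.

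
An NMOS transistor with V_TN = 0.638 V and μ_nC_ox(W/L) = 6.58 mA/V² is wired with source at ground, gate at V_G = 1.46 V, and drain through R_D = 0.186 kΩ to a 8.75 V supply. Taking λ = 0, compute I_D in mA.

I_D = 2.22 mA

V_GS = V_G = 1.46 V, so V_ov = 1.46 − 0.638 = 0.822 V.
Assume saturation: I_D = ½ k_n V_ov² = 0.5 × 6.58 × 0.822² = 2.22 mA, giving V_DS = V_DD − I_D R_D = 8.75 − 2.22 × 0.186 = 8.34 V.
V_DS = 8.34 V ≥ V_ov = 0.822 V, confirming saturation.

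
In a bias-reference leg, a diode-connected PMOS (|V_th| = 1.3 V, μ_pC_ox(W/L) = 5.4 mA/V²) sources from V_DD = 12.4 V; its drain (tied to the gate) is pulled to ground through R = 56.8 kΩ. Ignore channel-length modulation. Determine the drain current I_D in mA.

I_D = 0.191 mA

With gate tied to drain, V_SG = V_SD ≥ V_SG − |V_th|, so the device is in saturation.
KCL at the drain: ½ k_p (V_SG − |V_th|)² = (V_DD − V_SG)/R.
Let x = V_SG − 1.3. Then 153 x² + x − 11.1 = 0, giving x = 0.266 V (positive root), so V_SG = 1.57 V.
I_D = (V_DD − V_SG)/R = (12.4 − 1.57) / 56.8 = 0.191 mA.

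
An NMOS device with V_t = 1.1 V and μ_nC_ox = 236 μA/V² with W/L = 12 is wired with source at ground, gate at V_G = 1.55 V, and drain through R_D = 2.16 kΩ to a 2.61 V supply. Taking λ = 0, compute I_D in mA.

V_GS = V_G = 1.55 V, so V_ov = 1.55 − 1.1 = 0.45 V.
k_n = μ_nC_ox · (W/L) = 2.832 mA/V².
Assume saturation: I_D = ½ k_n V_ov² = 0.5 × 2.832 × 0.45² = 0.287 mA, giving V_DS = V_DD − I_D R_D = 2.61 − 0.287 × 2.16 = 1.99 V.
V_DS = 1.99 V ≥ V_ov = 0.45 V, confirming saturation.

I_D = 0.287 mA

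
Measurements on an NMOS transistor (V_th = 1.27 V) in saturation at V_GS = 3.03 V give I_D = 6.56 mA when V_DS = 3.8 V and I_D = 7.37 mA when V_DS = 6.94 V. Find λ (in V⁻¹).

λ = 0.0462 V⁻¹

With V_GS fixed, I_D ∝ (1 + λ V_DS) in saturation, so I_D2/I_D1 = (1 + λ V_DS2)/(1 + λ V_DS1).
7.37/6.56 = 1.123 = (1 + 6.94 λ)/(1 + 3.8 λ).
Solving: λ (I_D1 V_DS2 − I_D2 V_DS1) = I_D2 − I_D1, so λ = (7.37 − 6.56) / (6.56 × 6.94 − 7.37 × 3.8) = 0.81 / 17.5 = 0.0462 V⁻¹.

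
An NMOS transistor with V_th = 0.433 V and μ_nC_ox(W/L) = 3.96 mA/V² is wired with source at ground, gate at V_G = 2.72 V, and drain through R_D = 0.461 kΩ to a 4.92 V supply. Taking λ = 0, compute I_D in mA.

V_GS = V_G = 2.72 V, so V_ov = 2.72 − 0.433 = 2.29 V.
Assume saturation: I_D = ½ k_n V_ov² = 0.5 × 3.96 × 2.29² = 10.4 mA, giving V_DS = V_DD − I_D R_D = 4.92 − 10.4 × 0.461 = 0.146 V.
But 0.146 V < V_ov = 2.29 V, so the device is actually in triode.
In triode I_D = k_n[V_ov V_DS − ½ V_DS²] and I_D = (V_DD − V_DS)/R_D. Equating: 0.913 V_DS² − 5.175 V_DS + 4.92 = 0, giving V_DS = 1.21 V (the root below V_ov).
I_D = (4.92 − 1.21) / 0.461 = 8.05 mA.

I_D = 8.05 mA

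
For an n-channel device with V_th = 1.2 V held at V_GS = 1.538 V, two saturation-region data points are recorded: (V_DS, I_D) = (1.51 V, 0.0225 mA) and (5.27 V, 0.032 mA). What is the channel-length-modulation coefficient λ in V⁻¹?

λ = 0.135 V⁻¹

With V_GS fixed, I_D ∝ (1 + λ V_DS) in saturation, so I_D2/I_D1 = (1 + λ V_DS2)/(1 + λ V_DS1).
0.032/0.0225 = 1.422 = (1 + 5.27 λ)/(1 + 1.51 λ).
Solving: λ (I_D1 V_DS2 − I_D2 V_DS1) = I_D2 − I_D1, so λ = (0.032 − 0.0225) / (0.0225 × 5.27 − 0.032 × 1.51) = 0.0095 / 0.0703 = 0.135 V⁻¹.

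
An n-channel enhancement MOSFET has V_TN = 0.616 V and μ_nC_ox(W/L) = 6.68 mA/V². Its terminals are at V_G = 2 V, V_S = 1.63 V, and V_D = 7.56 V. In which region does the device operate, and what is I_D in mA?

V_GS = V_G − V_S = 2 − 1.63 = 0.37 V; V_DS = V_D − V_S = 7.56 − 1.63 = 5.93 V.
V_GS = 0.37 V < V_TN = 0.616 V, so the transistor is in cutoff.

Cutoff; I_D = 0 mA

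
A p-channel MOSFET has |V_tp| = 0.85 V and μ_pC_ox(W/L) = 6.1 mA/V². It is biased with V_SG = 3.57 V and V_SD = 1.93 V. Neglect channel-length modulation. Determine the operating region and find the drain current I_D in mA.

V_ov = V_SG − |V_tp| = 3.57 − 0.85 = 2.72 V.
Since V_SD = 1.93 V < V_ov = 2.72 V, the device is in the triode region.
I_D = k_p [V_ov · V_SD − ½ V_SD²] = 6.1 × [2.72 × 1.93 − 0.5 × 1.93²] = 20.7 mA.

Triode; I_D = 20.7 mA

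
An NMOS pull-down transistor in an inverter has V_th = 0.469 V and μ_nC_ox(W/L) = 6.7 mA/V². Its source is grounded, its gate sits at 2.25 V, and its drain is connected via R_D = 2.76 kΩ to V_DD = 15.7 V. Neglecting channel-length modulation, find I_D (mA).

I_D = 5.49 mA

V_GS = V_G = 2.25 V, so V_ov = 2.25 − 0.469 = 1.78 V.
Assume saturation: I_D = ½ k_n V_ov² = 0.5 × 6.7 × 1.78² = 10.6 mA, giving V_DS = V_DD − I_D R_D = 15.7 − 10.6 × 2.76 = -13.6 V.
But -13.6 V < V_ov = 1.78 V, so the device is actually in triode.
In triode I_D = k_n[V_ov V_DS − ½ V_DS²] and I_D = (V_DD − V_DS)/R_D. Equating: 9.25 V_DS² − 33.93 V_DS + 15.7 = 0, giving V_DS = 0.543 V (the root below V_ov).
I_D = (15.7 − 0.543) / 2.76 = 5.49 mA.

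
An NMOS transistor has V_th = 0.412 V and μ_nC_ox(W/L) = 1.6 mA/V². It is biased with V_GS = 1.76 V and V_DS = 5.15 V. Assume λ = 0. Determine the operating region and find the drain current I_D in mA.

Saturation; I_D = 1.45 mA

V_ov = V_GS − V_th = 1.76 − 0.412 = 1.35 V.
Since V_DS = 5.15 V ≥ V_ov = 1.35 V, the device is in saturation.
I_D = ½ k_n V_ov² = 0.5 × 1.6 × 1.35² = 1.45 mA.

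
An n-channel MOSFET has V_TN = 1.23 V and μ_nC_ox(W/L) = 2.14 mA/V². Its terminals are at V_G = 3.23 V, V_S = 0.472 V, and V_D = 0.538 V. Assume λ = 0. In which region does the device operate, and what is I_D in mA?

Triode; I_D = 0.211 mA

V_GS = V_G − V_S = 3.23 − 0.472 = 2.76 V; V_DS = V_D − V_S = 0.538 − 0.472 = 0.066 V.
V_ov = V_GS − V_TN = 2.76 − 1.23 = 1.53 V.
Since V_DS = 0.066 V < V_ov = 1.53 V, the device is in the triode region.
I_D = k_n [V_ov · V_DS − ½ V_DS²] = 2.14 × [1.53 × 0.066 − 0.5 × 0.066²] = 0.211 mA.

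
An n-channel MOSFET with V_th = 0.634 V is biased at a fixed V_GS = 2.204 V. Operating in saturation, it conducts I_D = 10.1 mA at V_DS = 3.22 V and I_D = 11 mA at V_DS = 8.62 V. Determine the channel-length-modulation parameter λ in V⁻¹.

With V_GS fixed, I_D ∝ (1 + λ V_DS) in saturation, so I_D2/I_D1 = (1 + λ V_DS2)/(1 + λ V_DS1).
11/10.1 = 1.089 = (1 + 8.62 λ)/(1 + 3.22 λ).
Solving: λ (I_D1 V_DS2 − I_D2 V_DS1) = I_D2 − I_D1, so λ = (11 − 10.1) / (10.1 × 8.62 − 11 × 3.22) = 0.9 / 51.6 = 0.0174 V⁻¹.

λ = 0.0174 V⁻¹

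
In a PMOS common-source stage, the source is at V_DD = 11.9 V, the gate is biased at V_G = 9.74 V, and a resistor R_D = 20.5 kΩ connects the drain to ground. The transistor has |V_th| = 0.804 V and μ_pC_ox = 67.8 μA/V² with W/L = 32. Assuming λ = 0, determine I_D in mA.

I_D = 0.570 mA

V_SG = V_DD − V_G = 11.9 − 9.74 = 2.16 V, so V_ov = 2.16 − 0.804 = 1.36 V.
k_p = μ_pC_ox · (W/L) = 2.17 mA/V².
Assume saturation: I_D = ½ k_p V_ov² = 0.5 × 2.17 × 1.36² = 1.99 mA, giving V_SD = V_DD − I_D R_D = 11.9 − 1.99 × 20.5 = -29 V.
But -29 V < V_ov = 1.36 V, so the device is actually in triode.
In triode I_D = k_p[V_ov V_SD − ½ V_SD²] and I_D = (V_DD − V_SD)/R_D. Equating: 22.2 V_SD² − 61.31 V_SD + 11.9 = 0, giving V_SD = 0.21 V (the root below V_ov).
I_D = (11.9 − 0.21) / 20.5 = 0.57 mA.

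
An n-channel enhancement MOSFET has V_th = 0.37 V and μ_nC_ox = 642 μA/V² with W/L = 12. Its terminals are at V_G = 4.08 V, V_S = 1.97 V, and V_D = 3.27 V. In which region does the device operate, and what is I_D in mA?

Triode; I_D = 10.9 mA

V_GS = V_G − V_S = 4.08 − 1.97 = 2.11 V; V_DS = V_D − V_S = 3.27 − 1.97 = 1.3 V.
k_n = μ_nC_ox · (W/L) = 7.704 mA/V².
V_ov = V_GS − V_th = 2.11 − 0.37 = 1.74 V.
Since V_DS = 1.3 V < V_ov = 1.74 V, the device is in the triode region.
I_D = k_n [V_ov · V_DS − ½ V_DS²] = 7.704 × [1.74 × 1.3 − 0.5 × 1.3²] = 10.9 mA.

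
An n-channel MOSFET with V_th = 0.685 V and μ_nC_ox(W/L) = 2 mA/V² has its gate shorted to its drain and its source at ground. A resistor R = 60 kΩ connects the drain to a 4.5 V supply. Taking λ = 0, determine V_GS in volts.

With gate tied to drain, V_GS = V_DS ≥ V_GS − V_th, so the device is in saturation.
KCL at the drain: ½ k_n (V_GS − V_th)² = (V_DD − V_GS)/R.
Let x = V_GS − 0.685. Then 60 x² + x − 3.815 = 0, giving x = 0.244 V (positive root), so V_GS = 0.929 V.
I_D = (V_DD − V_GS)/R = (4.5 − 0.929) / 60 = 0.0595 mA.

V_GS = 0.929 V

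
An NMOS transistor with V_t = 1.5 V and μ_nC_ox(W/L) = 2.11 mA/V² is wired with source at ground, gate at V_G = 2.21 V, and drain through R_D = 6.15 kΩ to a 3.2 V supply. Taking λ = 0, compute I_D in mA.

I_D = 0.450 mA

V_GS = V_G = 2.21 V, so V_ov = 2.21 − 1.5 = 0.71 V.
Assume saturation: I_D = ½ k_n V_ov² = 0.5 × 2.11 × 0.71² = 0.532 mA, giving V_DS = V_DD − I_D R_D = 3.2 − 0.532 × 6.15 = -0.0707 V.
But -0.0707 V < V_ov = 0.71 V, so the device is actually in triode.
In triode I_D = k_n[V_ov V_DS − ½ V_DS²] and I_D = (V_DD − V_DS)/R_D. Equating: 6.49 V_DS² − 10.21 V_DS + 3.2 = 0, giving V_DS = 0.432 V (the root below V_ov).
I_D = (3.2 − 0.432) / 6.15 = 0.45 mA.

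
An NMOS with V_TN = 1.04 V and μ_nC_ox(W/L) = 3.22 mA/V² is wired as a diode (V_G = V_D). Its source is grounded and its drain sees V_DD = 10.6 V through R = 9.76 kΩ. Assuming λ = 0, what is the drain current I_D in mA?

With gate tied to drain, V_GS = V_DS ≥ V_GS − V_TN, so the device is in saturation.
KCL at the drain: ½ k_n (V_GS − V_TN)² = (V_DD − V_GS)/R.
Let x = V_GS − 1.04. Then 15.7 x² + x − 9.56 = 0, giving x = 0.749 V (positive root), so V_GS = 1.79 V.
I_D = (V_DD − V_GS)/R = (10.6 − 1.79) / 9.76 = 0.903 mA.

I_D = 0.903 mA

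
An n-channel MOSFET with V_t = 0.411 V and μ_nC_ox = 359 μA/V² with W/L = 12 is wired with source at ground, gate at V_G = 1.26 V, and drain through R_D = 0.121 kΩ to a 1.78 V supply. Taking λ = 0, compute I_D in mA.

V_GS = V_G = 1.26 V, so V_ov = 1.26 − 0.411 = 0.849 V.
k_n = μ_nC_ox · (W/L) = 4.308 mA/V².
Assume saturation: I_D = ½ k_n V_ov² = 0.5 × 4.308 × 0.849² = 1.55 mA, giving V_DS = V_DD − I_D R_D = 1.78 − 1.55 × 0.121 = 1.59 V.
V_DS = 1.59 V ≥ V_ov = 0.849 V, confirming saturation.

I_D = 1.55 mA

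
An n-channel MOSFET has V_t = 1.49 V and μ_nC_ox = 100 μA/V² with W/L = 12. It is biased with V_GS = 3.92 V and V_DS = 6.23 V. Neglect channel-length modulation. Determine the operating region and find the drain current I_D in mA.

k_n = μ_nC_ox · (W/L) = 1.2 mA/V².
V_ov = V_GS − V_t = 3.92 − 1.49 = 2.43 V.
Since V_DS = 6.23 V ≥ V_ov = 2.43 V, the device is in saturation.
I_D = ½ k_n V_ov² = 0.5 × 1.2 × 2.43² = 3.54 mA.

Saturation; I_D = 3.54 mA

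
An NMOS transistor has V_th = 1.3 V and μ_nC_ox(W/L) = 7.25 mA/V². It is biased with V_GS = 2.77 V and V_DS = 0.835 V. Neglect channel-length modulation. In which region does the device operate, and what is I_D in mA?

Triode; I_D = 6.37 mA

V_ov = V_GS − V_th = 2.77 − 1.3 = 1.47 V.
Since V_DS = 0.835 V < V_ov = 1.47 V, the device is in the triode region.
I_D = k_n [V_ov · V_DS − ½ V_DS²] = 7.25 × [1.47 × 0.835 − 0.5 × 0.835²] = 6.37 mA.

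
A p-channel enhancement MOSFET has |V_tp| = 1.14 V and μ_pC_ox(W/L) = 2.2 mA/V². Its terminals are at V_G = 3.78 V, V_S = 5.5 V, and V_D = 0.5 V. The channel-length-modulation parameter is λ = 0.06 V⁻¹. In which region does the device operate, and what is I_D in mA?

V_SG = V_S − V_G = 5.5 − 3.78 = 1.72 V; V_SD = V_S − V_D = 5.5 − 0.5 = 5 V.
V_ov = V_SG − |V_tp| = 1.72 − 1.14 = 0.58 V.
Since V_SD = 5 V ≥ V_ov = 0.58 V, the device is in saturation.
I_D = ½ k_p V_ov² (1 + λ V_SD) = 0.5 × 2.2 × 0.58² × (1 + 0.06 × 5) = 0.481 mA.

Saturation; I_D = 0.481 mA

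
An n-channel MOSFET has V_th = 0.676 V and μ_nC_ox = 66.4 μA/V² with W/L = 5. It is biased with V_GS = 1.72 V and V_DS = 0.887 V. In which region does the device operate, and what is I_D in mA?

k_n = μ_nC_ox · (W/L) = 0.332 mA/V².
V_ov = V_GS − V_th = 1.72 − 0.676 = 1.04 V.
Since V_DS = 0.887 V < V_ov = 1.04 V, the device is in the triode region.
I_D = k_n [V_ov · V_DS − ½ V_DS²] = 0.332 × [1.04 × 0.887 − 0.5 × 0.887²] = 0.177 mA.

Triode; I_D = 0.177 mA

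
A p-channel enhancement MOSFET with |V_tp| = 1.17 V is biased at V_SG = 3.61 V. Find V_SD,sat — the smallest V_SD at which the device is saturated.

The boundary between triode and saturation is V_SD = V_SG − |V_tp| = V_ov.
V_ov = 3.61 − 1.17 = 2.44 V.

V_SD,sat = 2.44 V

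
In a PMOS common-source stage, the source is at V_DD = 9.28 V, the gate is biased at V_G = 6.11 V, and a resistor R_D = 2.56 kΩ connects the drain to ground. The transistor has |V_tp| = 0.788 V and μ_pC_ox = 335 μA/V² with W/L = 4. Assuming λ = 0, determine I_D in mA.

V_SG = V_DD − V_G = 9.28 − 6.11 = 3.17 V, so V_ov = 3.17 − 0.788 = 2.38 V.
k_p = μ_pC_ox · (W/L) = 1.34 mA/V².
Assume saturation: I_D = ½ k_p V_ov² = 0.5 × 1.34 × 2.38² = 3.8 mA, giving V_SD = V_DD − I_D R_D = 9.28 − 3.8 × 2.56 = -0.452 V.
But -0.452 V < V_ov = 2.38 V, so the device is actually in triode.
In triode I_D = k_p[V_ov V_SD − ½ V_SD²] and I_D = (V_DD − V_SD)/R_D. Equating: 1.72 V_SD² − 9.171 V_SD + 9.28 = 0, giving V_SD = 1.36 V (the root below V_ov).
I_D = (9.28 − 1.36) / 2.56 = 3.1 mA.

I_D = 3.10 mA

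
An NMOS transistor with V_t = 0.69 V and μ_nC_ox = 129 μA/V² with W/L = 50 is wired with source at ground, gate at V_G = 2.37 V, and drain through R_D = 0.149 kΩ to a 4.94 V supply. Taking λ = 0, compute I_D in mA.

I_D = 9.10 mA

V_GS = V_G = 2.37 V, so V_ov = 2.37 − 0.69 = 1.68 V.
k_n = μ_nC_ox · (W/L) = 6.45 mA/V².
Assume saturation: I_D = ½ k_n V_ov² = 0.5 × 6.45 × 1.68² = 9.1 mA, giving V_DS = V_DD − I_D R_D = 4.94 − 9.1 × 0.149 = 3.58 V.
V_DS = 3.58 V ≥ V_ov = 1.68 V, confirming saturation.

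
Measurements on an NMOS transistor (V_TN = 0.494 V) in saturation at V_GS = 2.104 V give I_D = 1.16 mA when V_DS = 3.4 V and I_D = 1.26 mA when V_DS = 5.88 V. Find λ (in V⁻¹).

λ = 0.0394 V⁻¹

With V_GS fixed, I_D ∝ (1 + λ V_DS) in saturation, so I_D2/I_D1 = (1 + λ V_DS2)/(1 + λ V_DS1).
1.26/1.16 = 1.086 = (1 + 5.88 λ)/(1 + 3.4 λ).
Solving: λ (I_D1 V_DS2 − I_D2 V_DS1) = I_D2 − I_D1, so λ = (1.26 − 1.16) / (1.16 × 5.88 − 1.26 × 3.4) = 0.1 / 2.54 = 0.0394 V⁻¹.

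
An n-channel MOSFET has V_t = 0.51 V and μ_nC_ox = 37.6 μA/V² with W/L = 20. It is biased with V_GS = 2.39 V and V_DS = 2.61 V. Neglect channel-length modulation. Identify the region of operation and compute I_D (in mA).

k_n = μ_nC_ox · (W/L) = 0.752 mA/V².
V_ov = V_GS − V_t = 2.39 − 0.51 = 1.88 V.
Since V_DS = 2.61 V ≥ V_ov = 1.88 V, the device is in saturation.
I_D = ½ k_n V_ov² = 0.5 × 0.752 × 1.88² = 1.33 mA.

Saturation; I_D = 1.33 mA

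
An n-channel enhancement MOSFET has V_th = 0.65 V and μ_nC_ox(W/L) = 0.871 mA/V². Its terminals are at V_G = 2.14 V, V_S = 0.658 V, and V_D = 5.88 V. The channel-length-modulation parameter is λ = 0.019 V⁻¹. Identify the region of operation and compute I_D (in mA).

V_GS = V_G − V_S = 2.14 − 0.658 = 1.48 V; V_DS = V_D − V_S = 5.88 − 0.658 = 5.22 V.
V_ov = V_GS − V_th = 1.48 − 0.65 = 0.832 V.
Since V_DS = 5.22 V ≥ V_ov = 0.832 V, the device is in saturation.
I_D = ½ k_n V_ov² (1 + λ V_DS) = 0.5 × 0.871 × 0.832² × (1 + 0.019 × 5.22) = 0.331 mA.

Saturation; I_D = 0.331 mA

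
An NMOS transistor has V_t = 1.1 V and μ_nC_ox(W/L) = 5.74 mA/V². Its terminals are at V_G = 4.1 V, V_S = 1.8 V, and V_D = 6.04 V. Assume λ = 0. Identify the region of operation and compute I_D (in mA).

V_GS = V_G − V_S = 4.1 − 1.8 = 2.3 V; V_DS = V_D − V_S = 6.04 − 1.8 = 4.24 V.
V_ov = V_GS − V_t = 2.3 − 1.1 = 1.2 V.
Since V_DS = 4.24 V ≥ V_ov = 1.2 V, the device is in saturation.
I_D = ½ k_n V_ov² = 0.5 × 5.74 × 1.2² = 4.13 mA.

Saturation; I_D = 4.13 mA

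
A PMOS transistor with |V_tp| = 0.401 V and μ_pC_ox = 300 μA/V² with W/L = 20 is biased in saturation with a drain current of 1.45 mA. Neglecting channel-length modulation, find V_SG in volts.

V_SG = 1.10 V

k_p = μ_pC_ox · (W/L) = 6 mA/V².
In saturation I_D = ½ k_p (V_SG − |V_tp|)², so V_SG − |V_tp| = √(2 I_D / k_p) = √(2 × 1.45 / 6) = 0.695 V.
V_SG = 0.401 + 0.695 = 1.1 V.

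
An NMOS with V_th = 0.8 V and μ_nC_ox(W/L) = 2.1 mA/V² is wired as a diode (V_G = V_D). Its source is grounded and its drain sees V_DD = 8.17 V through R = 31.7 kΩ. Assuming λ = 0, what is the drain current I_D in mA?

With gate tied to drain, V_GS = V_DS ≥ V_GS − V_th, so the device is in saturation.
KCL at the drain: ½ k_n (V_GS − V_th)² = (V_DD − V_GS)/R.
Let x = V_GS − 0.8. Then 33.3 x² + x − 7.37 = 0, giving x = 0.456 V (positive root), so V_GS = 1.26 V.
I_D = (V_DD − V_GS)/R = (8.17 − 1.26) / 31.7 = 0.218 mA.

I_D = 0.218 mA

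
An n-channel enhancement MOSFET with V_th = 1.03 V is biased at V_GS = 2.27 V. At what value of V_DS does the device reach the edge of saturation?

V_DS,sat = 1.24 V

The boundary between triode and saturation is V_DS = V_GS − V_th = V_ov.
V_ov = 2.27 − 1.03 = 1.24 V.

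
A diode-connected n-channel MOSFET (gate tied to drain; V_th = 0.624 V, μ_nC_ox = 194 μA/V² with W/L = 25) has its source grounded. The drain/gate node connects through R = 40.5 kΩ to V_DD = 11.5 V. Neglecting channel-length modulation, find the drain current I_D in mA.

With gate tied to drain, V_GS = V_DS ≥ V_GS − V_th, so the device is in saturation.
k_n = μ_nC_ox · (W/L) = 4.85 mA/V².
KCL at the drain: ½ k_n (V_GS − V_th)² = (V_DD − V_GS)/R.
Let x = V_GS − 0.624. Then 98.2 x² + x − 10.88 = 0, giving x = 0.328 V (positive root), so V_GS = 0.952 V.
I_D = (V_DD − V_GS)/R = (11.5 − 0.952) / 40.5 = 0.26 mA.

I_D = 0.260 mA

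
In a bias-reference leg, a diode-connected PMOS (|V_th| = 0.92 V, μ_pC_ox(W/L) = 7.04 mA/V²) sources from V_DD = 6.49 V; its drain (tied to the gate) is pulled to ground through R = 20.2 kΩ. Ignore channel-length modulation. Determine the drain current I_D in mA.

With gate tied to drain, V_SG = V_SD ≥ V_SG − |V_th|, so the device is in saturation.
KCL at the drain: ½ k_p (V_SG − |V_th|)² = (V_DD − V_SG)/R.
Let x = V_SG − 0.92. Then 71.1 x² + x − 5.57 = 0, giving x = 0.273 V (positive root), so V_SG = 1.19 V.
I_D = (V_DD − V_SG)/R = (6.49 − 1.19) / 20.2 = 0.262 mA.

I_D = 0.262 mA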